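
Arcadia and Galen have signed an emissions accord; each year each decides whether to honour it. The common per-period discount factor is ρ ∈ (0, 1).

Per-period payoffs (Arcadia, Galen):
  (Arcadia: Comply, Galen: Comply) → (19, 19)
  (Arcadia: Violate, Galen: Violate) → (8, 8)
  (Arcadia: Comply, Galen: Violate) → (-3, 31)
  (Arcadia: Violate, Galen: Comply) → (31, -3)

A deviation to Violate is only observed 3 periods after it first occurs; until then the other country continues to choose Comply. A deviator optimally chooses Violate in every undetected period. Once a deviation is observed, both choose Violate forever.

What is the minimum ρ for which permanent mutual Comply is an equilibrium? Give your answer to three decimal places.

Deviating for the 3 undetected periods gains 31−19 = 12 per period over cooperation, then loses 19−8 = 11 per period forever once punishment starts.
Gain: 12(1 + ρ + … + ρ^2); loss: 11·ρ^3/(1−ρ).
No profitable deviation ⇔ 12(1−ρ^3) ≤ 11·ρ^3, i.e. ρ^3 ≥ 12/(12+11) = 12/23.
Hence ρ ≥ (12/23)^(1/3) ≈ 0.805.

0.805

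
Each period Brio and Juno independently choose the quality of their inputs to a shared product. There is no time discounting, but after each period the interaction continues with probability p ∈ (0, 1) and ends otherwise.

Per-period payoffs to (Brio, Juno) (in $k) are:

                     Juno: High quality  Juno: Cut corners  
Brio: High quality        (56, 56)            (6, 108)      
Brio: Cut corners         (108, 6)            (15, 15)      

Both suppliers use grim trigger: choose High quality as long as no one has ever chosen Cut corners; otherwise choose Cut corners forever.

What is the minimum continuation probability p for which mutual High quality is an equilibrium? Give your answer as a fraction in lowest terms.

52/93

With no time discounting, the continuation probability p plays the role of the discount factor.
Grim-trigger IC: 56/(1−p) ≥ 108 + 15p/(1−p) ⇒ p ≥ (108−56)/(108−15) = 52/93.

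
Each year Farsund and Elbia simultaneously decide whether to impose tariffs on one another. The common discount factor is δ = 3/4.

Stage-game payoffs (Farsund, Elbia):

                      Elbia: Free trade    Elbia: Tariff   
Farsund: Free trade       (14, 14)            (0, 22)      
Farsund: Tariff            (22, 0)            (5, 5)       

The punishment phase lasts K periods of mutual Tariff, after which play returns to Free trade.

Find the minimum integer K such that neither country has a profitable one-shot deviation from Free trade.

2

No profitable deviation requires (14−5)(δ+…+δ^K) ≥ 22−14, i.e. δ+…+δ^K ≥ 8/9 ≈ 0.8889.
With δ = 3/4, the partial sums are K=1: 0.7500, K=2: 1.3125.
K = 2 is the first length at which the sum reaches 0.8889.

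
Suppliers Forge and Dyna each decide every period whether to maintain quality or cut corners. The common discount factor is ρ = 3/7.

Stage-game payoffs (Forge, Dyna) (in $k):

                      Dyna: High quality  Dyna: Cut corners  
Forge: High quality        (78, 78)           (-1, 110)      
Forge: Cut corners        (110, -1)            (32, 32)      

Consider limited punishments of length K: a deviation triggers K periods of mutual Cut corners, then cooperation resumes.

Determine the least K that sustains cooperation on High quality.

4

Need Σ_{k=1}^{K} ρ^k ≥ (110−78)/(78−32) = 0.6957 at ρ = 3/7.
At K = 3 the sum is 0.6910 < 0.6957; at K = 4 it is 0.7247 ≥ 0.6957.
So the minimum punishment length is K = 4.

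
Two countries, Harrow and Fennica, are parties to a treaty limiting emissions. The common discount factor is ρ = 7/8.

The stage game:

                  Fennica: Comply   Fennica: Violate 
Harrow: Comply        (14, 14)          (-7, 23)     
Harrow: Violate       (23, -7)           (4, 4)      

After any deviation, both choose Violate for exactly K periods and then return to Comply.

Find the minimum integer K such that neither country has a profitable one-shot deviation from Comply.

2

IC: ρ(1−ρ^K)/(1−ρ) ≥ (23−14)/(14−4) = 9/10.
With ρ = 7/8: need 1 − ρ^K ≥ 9/10·(1−7/8)/(7/8), i.e. ρ^K ≤ 0.8714.
Since (7/8)^1 = 0.8750 and (7/8)^2 = 0.7656, the smallest such K is 2.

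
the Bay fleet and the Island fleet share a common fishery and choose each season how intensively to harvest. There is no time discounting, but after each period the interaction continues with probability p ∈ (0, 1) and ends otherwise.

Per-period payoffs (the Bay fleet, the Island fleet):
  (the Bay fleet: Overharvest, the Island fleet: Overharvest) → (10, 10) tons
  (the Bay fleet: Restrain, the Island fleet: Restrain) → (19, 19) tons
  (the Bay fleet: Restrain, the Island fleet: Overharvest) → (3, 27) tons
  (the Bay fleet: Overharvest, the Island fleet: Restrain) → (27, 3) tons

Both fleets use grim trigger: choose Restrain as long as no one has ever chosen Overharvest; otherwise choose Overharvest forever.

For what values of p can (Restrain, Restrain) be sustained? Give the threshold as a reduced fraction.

8/17

With no time discounting, the continuation probability p plays the role of the discount factor.
Grim-trigger IC: 19/(1−p) ≥ 27 + 10p/(1−p) ⇒ p ≥ (27−19)/(27−10) = 8/17.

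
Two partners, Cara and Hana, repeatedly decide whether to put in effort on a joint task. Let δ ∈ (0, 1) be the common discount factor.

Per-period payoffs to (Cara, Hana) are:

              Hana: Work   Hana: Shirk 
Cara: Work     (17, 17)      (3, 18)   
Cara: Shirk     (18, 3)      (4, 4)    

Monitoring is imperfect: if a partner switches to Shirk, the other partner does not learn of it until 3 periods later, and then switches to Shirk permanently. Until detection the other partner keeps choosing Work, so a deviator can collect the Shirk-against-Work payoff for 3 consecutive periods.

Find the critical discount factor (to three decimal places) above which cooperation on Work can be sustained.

Deviating for the 3 undetected periods gains 18−17 = 1 per period over cooperation, then loses 17−4 = 13 per period forever once punishment starts.
Gain: 1(1 + δ + … + δ^2); loss: 13·δ^3/(1−δ).
No profitable deviation ⇔ 1(1−δ^3) ≤ 13·δ^3, i.e. δ^3 ≥ 1/(1+13) = 1/14.
Hence δ ≥ (1/14)^(1/3) ≈ 0.415.

0.415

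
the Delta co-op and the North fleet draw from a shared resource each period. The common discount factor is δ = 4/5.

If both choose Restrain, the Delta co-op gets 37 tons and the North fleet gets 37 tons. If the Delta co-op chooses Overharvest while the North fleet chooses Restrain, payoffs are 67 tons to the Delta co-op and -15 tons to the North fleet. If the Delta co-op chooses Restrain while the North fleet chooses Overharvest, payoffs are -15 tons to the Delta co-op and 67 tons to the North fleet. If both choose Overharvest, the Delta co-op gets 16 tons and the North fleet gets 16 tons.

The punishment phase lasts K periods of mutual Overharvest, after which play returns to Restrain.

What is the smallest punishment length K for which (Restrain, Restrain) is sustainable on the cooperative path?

IC: δ(1−δ^K)/(1−δ) ≥ (67−37)/(37−16) = 10/7.
With δ = 4/5: need 1 − δ^K ≥ 10/7·(1−4/5)/(4/5), i.e. δ^K ≤ 0.6429.
Since (4/5)^1 = 0.8000 and (4/5)^2 = 0.6400, the smallest such K is 2.

2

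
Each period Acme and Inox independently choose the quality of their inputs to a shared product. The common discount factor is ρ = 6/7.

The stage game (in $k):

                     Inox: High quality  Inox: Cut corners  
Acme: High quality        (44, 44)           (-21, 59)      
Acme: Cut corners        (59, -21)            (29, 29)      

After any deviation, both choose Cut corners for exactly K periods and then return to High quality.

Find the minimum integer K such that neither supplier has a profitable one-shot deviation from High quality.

No profitable deviation requires (44−29)(ρ+…+ρ^K) ≥ 59−44, i.e. ρ+…+ρ^K ≥ 1 ≈ 1.0000.
With ρ = 6/7, the partial sums are K=1: 0.8571, K=2: 1.5918.
K = 2 is the first length at which the sum reaches 1.0000.

2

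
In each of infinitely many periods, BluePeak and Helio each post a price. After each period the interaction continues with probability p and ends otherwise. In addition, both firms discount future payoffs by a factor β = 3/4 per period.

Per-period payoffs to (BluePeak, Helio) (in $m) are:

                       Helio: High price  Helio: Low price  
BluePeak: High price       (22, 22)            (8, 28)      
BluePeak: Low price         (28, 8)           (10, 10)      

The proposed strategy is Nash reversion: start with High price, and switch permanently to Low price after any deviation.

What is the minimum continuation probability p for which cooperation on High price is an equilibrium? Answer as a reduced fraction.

With continuation probability p and discount β, the effective per-period discount factor is βp.
Grim-trigger IC: βp ≥ (28−22)/(28−10) = 1/3.
So p ≥ (1/3)/(3/4) = 4/9.

4/9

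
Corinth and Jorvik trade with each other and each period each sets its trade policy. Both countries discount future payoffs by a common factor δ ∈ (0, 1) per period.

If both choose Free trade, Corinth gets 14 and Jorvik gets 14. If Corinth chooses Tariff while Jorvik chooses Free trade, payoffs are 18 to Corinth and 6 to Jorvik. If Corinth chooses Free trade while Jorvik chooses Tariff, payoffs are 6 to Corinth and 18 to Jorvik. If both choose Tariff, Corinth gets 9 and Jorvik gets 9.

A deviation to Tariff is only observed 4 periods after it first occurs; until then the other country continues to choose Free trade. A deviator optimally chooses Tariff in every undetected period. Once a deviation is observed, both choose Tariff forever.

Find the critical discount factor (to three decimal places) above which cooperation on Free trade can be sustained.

0.816

A deviator earns 18 for 4 periods, then 9 forever; cooperating earns 14 forever. Multiplying the IC by (1−δ):
14 ≥ 18(1−δ^4) + 9δ^4, so 9·δ^4 ≥ 4 and δ^4 ≥ 4/9.
δ ≥ (4/9)^(1/4) ≈ 0.816.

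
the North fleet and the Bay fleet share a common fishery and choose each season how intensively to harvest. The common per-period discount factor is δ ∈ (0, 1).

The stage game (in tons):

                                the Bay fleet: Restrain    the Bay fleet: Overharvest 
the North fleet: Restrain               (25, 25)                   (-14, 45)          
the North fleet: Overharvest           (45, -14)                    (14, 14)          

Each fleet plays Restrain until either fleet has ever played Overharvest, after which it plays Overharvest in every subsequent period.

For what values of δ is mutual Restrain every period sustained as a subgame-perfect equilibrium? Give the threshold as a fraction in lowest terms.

25/(1−δ) ≥ 45 + 14δ/(1−δ)
25 ≥ 45 − 31δ
δ ≥ 20/31.

20/31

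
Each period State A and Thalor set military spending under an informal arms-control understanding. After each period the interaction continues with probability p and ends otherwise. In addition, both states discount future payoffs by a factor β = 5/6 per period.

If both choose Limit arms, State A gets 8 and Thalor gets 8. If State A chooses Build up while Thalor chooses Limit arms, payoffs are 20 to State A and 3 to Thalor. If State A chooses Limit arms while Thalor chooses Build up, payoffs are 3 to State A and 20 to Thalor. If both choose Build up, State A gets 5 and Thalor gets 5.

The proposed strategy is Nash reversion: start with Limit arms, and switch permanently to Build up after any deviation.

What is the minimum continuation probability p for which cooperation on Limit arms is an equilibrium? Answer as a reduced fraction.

24/25

With continuation probability p and discount β, the effective per-period discount factor is βp.
Grim-trigger IC: βp ≥ (20−8)/(20−5) = 4/5.
So p ≥ (4/5)/(5/6) = 24/25.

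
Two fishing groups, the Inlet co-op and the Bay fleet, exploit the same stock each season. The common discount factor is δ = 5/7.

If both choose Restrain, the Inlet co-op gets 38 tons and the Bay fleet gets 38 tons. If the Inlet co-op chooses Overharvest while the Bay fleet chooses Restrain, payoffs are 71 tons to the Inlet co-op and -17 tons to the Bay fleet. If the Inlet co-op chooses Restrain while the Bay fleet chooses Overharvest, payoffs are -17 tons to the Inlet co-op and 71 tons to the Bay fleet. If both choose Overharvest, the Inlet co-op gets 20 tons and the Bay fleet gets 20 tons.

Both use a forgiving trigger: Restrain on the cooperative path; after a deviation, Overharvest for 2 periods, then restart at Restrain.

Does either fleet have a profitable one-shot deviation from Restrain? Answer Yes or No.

Yes

IC: δ+…+δ^2 ≥ (71−38)/(38−20) = 11/6.
At δ = 5/7: partial sum = 1.2245 < 1.8333. Cooperation not sustainable.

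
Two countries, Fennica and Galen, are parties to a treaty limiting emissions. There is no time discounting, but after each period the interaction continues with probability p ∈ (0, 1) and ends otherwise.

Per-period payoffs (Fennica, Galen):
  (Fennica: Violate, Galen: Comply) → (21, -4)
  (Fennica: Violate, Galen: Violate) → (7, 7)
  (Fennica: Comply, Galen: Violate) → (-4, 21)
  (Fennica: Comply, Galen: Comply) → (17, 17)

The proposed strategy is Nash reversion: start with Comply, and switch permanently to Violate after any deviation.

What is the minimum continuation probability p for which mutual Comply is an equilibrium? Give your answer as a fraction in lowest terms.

2/7

With no time discounting, the continuation probability p plays the role of the discount factor.
Grim-trigger IC: 17/(1−p) ≥ 21 + 7p/(1−p) ⇒ p ≥ (21−17)/(21−7) = 2/7.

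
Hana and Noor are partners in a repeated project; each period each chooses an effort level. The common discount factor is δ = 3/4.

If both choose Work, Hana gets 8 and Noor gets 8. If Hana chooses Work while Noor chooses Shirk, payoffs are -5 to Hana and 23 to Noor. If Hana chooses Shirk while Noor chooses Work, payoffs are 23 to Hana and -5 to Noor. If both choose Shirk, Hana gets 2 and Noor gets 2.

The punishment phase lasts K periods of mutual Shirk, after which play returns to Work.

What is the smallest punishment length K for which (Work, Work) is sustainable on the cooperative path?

Need Σ_{k=1}^{K} δ^k ≥ (23−8)/(8−2) = 2.5000 at δ = 3/4.
At K = 6 the sum is 2.4661 < 2.5000; at K = 7 it is 2.5995 ≥ 2.5000.
So the minimum punishment length is K = 7.

7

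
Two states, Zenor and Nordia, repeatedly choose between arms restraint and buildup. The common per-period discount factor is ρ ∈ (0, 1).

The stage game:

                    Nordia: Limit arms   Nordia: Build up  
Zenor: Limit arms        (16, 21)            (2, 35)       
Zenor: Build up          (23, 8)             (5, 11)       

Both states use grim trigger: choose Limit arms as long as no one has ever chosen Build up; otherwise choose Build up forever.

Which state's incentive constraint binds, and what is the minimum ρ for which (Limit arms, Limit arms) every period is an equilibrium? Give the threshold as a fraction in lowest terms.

For Zenor: deviation gain 23−16 = 7, per-period punishment loss 16−5 = 11. IC gives ρ ≥ 7/18.
For Nordia: gain 14, loss 10 per period, so ρ ≥ 14/24 = 7/12.
The tighter constraint is Nordia's, so cooperation needs ρ ≥ 7/12.

Nordia; ρ ≥ 7/12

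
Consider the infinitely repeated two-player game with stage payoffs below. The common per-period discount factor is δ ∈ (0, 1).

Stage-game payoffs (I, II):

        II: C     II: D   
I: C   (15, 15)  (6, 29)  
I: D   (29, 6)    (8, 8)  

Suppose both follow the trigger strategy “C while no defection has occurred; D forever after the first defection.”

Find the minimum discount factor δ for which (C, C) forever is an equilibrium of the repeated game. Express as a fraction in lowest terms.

One-period gain from deviating is 29 − 15 = 14. The loss is 15 − 8 = 7 in every subsequent period, with present value 7·δ/(1−δ).
Deviation is unprofitable when 7·δ/(1−δ) ≥ 14, i.e. δ/(1−δ) ≥ 2.
Equivalently δ ≥ 14/(14+7) = 2/3.

2/3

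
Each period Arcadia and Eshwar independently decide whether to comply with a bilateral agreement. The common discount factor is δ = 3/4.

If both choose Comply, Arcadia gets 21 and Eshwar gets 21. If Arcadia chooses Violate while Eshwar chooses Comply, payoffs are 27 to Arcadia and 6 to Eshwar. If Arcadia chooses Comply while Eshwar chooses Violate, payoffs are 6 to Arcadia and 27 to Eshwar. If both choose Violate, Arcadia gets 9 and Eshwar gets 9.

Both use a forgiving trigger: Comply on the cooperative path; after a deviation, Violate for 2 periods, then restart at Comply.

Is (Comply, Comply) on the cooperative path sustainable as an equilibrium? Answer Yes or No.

Comparing payoff streams over the 3 periods until play realigns: cooperate → 21(1+δ+…+δ^2); deviate → 27 + 9(δ+…+δ^2).
Cooperation is sustained iff (21−9)(δ+…+δ^2) ≥ 27−21.
δ+…+δ^2 = 3/4·(1−(3/4)^2)/(1−3/4) = 1.3125, and (27−21)/(21−9) = 0.5000.
1.3125 ≥ 0.5000, so cooperation is sustainable.

Yes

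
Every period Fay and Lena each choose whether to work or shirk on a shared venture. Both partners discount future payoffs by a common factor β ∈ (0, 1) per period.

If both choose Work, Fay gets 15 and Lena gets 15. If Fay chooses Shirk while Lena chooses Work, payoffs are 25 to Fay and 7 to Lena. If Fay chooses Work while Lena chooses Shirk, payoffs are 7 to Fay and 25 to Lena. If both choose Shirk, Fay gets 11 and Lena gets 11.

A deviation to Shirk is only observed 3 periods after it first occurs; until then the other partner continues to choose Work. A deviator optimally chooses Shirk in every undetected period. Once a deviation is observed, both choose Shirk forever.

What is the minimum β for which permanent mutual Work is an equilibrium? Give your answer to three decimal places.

Deviating for the 3 undetected periods gains 25−15 = 10 per period over cooperation, then loses 15−11 = 4 per period forever once punishment starts.
Gain: 10(1 + β + … + β^2); loss: 4·β^3/(1−β).
No profitable deviation ⇔ 10(1−β^3) ≤ 4·β^3, i.e. β^3 ≥ 10/(10+4) = 5/7.
Hence β ≥ (5/7)^(1/3) ≈ 0.894.

0.894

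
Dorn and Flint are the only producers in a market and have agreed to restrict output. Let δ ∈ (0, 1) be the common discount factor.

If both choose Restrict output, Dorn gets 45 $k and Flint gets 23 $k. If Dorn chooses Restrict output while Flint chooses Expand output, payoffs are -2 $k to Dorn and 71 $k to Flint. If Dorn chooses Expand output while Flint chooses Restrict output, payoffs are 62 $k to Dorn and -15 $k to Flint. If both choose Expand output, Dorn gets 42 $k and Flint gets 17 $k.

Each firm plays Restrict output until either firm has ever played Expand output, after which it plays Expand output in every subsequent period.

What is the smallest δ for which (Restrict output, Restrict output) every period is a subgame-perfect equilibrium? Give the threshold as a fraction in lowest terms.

8/9

For Dorn: deviation gain 62−45 = 17, per-period punishment loss 45−42 = 3. IC gives δ ≥ 17/20.
For Flint: gain 48, loss 6 per period, so δ ≥ 48/54 = 8/9.
The tighter constraint is Flint's, so cooperation needs δ ≥ 8/9.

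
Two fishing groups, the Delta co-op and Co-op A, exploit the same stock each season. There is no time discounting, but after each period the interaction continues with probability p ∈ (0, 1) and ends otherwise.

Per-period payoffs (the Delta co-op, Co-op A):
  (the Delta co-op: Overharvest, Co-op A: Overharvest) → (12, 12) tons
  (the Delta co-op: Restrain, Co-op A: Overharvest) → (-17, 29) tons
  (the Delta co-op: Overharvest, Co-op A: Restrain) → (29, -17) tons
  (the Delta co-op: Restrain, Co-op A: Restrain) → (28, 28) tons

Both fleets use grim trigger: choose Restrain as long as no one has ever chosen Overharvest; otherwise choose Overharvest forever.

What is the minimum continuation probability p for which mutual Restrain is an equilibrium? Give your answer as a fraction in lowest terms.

1/17

With no time discounting, the continuation probability p plays the role of the discount factor.
Grim-trigger IC: 28/(1−p) ≥ 29 + 12p/(1−p) ⇒ p ≥ (29−28)/(29−12) = 1/17.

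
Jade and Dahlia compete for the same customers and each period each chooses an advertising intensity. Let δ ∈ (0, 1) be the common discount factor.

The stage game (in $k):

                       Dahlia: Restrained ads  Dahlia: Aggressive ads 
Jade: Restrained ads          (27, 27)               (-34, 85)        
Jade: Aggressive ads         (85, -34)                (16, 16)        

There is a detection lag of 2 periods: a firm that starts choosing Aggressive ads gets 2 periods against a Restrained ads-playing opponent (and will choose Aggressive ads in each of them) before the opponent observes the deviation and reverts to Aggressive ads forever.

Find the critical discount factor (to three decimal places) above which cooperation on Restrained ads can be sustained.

0.917

The best deviation is to choose Aggressive ads for all 2 undetected periods, earning 85 each, then 16 forever once detected.
Deviation value: 85(1−δ^2)/(1−δ) + 16δ^2/(1−δ); cooperation value: 27/(1−δ).
IC: 27 ≥ 85(1−δ^2) + 16δ^2 = 85 − 69δ^2.
So δ^2 ≥ 58/69, giving δ ≥ (58/69)^(1/2) ≈ 0.917.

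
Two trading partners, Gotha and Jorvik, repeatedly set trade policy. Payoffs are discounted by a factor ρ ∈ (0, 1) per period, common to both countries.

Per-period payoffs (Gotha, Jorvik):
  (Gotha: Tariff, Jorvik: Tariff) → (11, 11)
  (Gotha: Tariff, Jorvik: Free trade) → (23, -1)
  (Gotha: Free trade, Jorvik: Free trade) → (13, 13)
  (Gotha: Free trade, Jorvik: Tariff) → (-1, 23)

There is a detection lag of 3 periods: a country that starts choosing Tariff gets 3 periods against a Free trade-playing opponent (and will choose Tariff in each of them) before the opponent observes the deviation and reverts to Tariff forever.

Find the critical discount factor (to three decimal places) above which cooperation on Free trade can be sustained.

A deviator earns 23 for 3 periods, then 11 forever; cooperating earns 13 forever. Multiplying the IC by (1−ρ):
13 ≥ 23(1−ρ^3) + 11ρ^3, so 12·ρ^3 ≥ 10 and ρ^3 ≥ 5/6.
ρ ≥ (5/6)^(1/3) ≈ 0.941.

0.941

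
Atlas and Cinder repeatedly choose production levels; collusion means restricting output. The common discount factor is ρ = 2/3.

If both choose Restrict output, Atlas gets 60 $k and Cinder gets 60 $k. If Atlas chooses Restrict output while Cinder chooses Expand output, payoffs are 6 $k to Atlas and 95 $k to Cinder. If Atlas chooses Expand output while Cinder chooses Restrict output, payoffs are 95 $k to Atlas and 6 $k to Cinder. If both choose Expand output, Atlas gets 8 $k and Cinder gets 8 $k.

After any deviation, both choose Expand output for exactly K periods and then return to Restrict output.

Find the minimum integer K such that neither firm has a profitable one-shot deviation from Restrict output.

No profitable deviation requires (60−8)(ρ+…+ρ^K) ≥ 95−60, i.e. ρ+…+ρ^K ≥ 35/52 ≈ 0.6731.
With ρ = 2/3, the partial sums are K=1: 0.6667, K=2: 1.1111.
K = 2 is the first length at which the sum reaches 0.6731.

2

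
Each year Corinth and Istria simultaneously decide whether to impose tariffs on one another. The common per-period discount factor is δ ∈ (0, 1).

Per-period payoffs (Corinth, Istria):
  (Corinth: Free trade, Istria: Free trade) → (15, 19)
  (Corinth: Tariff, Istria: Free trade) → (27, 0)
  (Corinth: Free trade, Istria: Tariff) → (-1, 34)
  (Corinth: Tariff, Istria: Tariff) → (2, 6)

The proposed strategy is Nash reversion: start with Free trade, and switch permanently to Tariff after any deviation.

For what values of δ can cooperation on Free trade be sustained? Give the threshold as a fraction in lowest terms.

15/28

Corinth: cooperation gives 15 each period; deviation gives 27 once then 2 forever.
  15/(1−δ) ≥ 27 + 2δ/(1−δ) ⇒ δ ≥ 12/25.
Istria: cooperation gives 19 each period; deviation gives 34 once then 6 forever.
  δ ≥ 15/28.
Both must hold, so the binding constraint is Istria's: δ ≥ 15/28.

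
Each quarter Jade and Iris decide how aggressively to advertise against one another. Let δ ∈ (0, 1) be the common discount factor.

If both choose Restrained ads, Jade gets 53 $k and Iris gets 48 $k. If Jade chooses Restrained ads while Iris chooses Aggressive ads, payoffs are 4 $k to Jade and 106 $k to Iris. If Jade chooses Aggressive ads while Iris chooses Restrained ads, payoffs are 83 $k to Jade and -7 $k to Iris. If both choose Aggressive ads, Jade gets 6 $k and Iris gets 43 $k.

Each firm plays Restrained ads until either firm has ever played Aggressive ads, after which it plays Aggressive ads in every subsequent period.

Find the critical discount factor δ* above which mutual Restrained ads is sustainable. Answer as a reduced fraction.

Jade's threshold: (83−53)/(83−6) = 30/77.
Iris's threshold: (106−48)/(106−43) = 58/63.
30/77 < 58/63, so Iris binds and δ* = 58/63.

58/63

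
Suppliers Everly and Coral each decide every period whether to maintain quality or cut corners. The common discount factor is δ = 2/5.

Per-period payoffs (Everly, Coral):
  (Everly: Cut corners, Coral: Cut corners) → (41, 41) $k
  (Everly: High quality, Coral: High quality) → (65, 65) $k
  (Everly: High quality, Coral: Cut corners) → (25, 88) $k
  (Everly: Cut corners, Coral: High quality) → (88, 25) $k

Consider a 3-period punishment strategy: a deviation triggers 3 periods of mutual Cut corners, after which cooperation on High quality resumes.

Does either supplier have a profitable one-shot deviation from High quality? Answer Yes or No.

Yes

IC: δ+…+δ^3 ≥ (88−65)/(65−41) = 23/24.
At δ = 2/5: partial sum = 0.6240 < 0.9583. Cooperation not sustainable.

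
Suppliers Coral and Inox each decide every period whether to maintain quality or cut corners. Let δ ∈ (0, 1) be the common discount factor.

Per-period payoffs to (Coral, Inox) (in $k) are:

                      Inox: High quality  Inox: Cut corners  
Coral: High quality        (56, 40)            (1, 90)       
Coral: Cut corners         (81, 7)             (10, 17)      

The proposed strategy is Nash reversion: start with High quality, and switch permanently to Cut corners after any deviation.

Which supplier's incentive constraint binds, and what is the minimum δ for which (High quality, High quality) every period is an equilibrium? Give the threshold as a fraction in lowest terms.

For Coral: deviation gain 81−56 = 25, per-period punishment loss 56−10 = 46. IC gives δ ≥ 25/71.
For Inox: gain 50, loss 23 per period, so δ ≥ 50/73.
The tighter constraint is Inox's, so cooperation needs δ ≥ 50/73.

Inox; δ ≥ 50/73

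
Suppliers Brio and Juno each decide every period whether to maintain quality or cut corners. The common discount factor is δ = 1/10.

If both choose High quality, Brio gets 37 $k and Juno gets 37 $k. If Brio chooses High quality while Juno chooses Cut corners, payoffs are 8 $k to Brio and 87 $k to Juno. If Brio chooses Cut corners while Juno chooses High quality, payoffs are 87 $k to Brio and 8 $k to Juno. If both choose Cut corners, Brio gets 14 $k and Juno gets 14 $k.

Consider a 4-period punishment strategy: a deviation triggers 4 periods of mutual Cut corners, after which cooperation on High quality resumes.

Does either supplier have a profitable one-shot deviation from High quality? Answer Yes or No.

A one-shot deviation gives 87 now, then 14 for 4 periods, then back to 37.
Gain from deviating: (87−37) today; loss: (37−14) in each of the next 4 periods.
No-deviation condition: (37−14)(δ+…+δ^4) ≥ 87−37, i.e. δ+…+δ^4 ≥ 50/23.
At δ = 1/10: δ+…+δ^4 = 0.1111 < 2.1739.
So cooperation is not sustainable.

Yes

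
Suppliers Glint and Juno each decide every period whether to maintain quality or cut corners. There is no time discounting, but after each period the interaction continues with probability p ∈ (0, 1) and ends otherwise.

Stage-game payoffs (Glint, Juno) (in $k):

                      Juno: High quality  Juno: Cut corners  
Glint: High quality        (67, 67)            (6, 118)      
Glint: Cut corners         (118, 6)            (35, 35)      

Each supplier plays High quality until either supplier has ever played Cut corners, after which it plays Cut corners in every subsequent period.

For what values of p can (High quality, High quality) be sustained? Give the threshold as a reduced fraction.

51/83

With no time discounting, the continuation probability p plays the role of the discount factor.
Grim-trigger IC: 67/(1−p) ≥ 118 + 35p/(1−p) ⇒ p ≥ (118−67)/(118−35) = 51/83.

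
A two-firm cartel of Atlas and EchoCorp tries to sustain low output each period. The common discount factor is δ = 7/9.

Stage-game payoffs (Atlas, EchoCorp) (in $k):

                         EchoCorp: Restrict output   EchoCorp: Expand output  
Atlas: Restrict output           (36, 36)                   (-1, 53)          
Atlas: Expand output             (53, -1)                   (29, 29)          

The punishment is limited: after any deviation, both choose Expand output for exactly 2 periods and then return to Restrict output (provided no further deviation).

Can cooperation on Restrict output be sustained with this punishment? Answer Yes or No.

IC: δ+…+δ^2 ≥ (53−36)/(36−29) = 17/7.
At δ = 7/9: partial sum = 1.3827 < 2.4286. Cooperation not sustainable.

No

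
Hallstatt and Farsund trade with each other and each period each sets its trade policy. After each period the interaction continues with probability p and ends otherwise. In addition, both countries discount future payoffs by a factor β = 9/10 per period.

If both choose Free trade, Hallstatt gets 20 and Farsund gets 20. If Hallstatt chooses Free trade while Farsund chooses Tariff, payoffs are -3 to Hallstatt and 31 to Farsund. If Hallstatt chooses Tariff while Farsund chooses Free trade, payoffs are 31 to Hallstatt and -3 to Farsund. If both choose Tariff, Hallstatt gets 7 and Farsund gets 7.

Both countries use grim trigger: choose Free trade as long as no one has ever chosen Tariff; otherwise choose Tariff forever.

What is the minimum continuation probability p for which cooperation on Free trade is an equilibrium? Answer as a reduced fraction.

With continuation probability p and discount β, the effective per-period discount factor is βp.
Grim-trigger IC: βp ≥ (31−20)/(31−7) = 11/24.
So p ≥ (11/24)/(9/10) = 55/108.

55/108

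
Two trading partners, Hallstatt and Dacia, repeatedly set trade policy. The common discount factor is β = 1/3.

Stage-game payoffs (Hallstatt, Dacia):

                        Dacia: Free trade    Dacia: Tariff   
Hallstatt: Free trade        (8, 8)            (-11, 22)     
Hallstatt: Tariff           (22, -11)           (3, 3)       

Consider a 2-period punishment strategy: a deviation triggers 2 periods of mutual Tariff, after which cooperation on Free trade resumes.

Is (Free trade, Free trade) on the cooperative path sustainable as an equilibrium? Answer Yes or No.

No

Comparing payoff streams over the 3 periods until play realigns: cooperate → 8(1+β+…+β^2); deviate → 22 + 3(β+…+β^2).
Cooperation is sustained iff (8−3)(β+…+β^2) ≥ 22−8.
β+…+β^2 = 1/3·(1−(1/3)^2)/(1−1/3) = 0.4444, and (22−8)/(8−3) = 2.8000.
0.4444 < 2.8000, so cooperation is not sustainable.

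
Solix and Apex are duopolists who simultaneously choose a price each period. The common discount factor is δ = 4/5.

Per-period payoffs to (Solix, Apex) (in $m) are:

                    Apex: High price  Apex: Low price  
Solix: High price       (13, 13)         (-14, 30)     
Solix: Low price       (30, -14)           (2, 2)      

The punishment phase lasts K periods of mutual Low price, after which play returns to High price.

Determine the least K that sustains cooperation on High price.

3

No profitable deviation requires (13−2)(δ+…+δ^K) ≥ 30−13, i.e. δ+…+δ^K ≥ 17/11 ≈ 1.5455.
With δ = 4/5, the partial sums are K=1: 0.8000, K=2: 1.4400, K=3: 1.9520.
K = 3 is the first length at which the sum reaches 1.5455.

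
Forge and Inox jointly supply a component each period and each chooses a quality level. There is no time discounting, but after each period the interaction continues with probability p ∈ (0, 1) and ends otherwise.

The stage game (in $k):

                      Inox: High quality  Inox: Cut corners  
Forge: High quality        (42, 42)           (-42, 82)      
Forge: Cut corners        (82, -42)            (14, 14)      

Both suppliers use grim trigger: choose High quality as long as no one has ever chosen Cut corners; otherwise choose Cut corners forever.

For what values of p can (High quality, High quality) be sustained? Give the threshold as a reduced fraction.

10/17

With no time discounting, the continuation probability p plays the role of the discount factor.
Grim-trigger IC: 42/(1−p) ≥ 82 + 14p/(1−p) ⇒ p ≥ (82−42)/(82−14) = 10/17.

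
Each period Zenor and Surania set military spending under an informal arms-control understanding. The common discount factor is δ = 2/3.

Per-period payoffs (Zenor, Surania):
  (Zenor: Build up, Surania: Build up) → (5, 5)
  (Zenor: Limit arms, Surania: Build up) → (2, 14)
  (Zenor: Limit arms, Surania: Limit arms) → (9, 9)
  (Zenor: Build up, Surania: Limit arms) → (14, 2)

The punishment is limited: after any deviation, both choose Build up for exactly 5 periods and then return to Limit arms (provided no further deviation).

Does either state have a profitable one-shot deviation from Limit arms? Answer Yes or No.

A one-shot deviation gives 14 now, then 5 for 5 periods, then back to 9.
Gain from deviating: (14−9) today; loss: (9−5) in each of the next 5 periods.
No-deviation condition: (9−5)(δ+…+δ^5) ≥ 14−9, i.e. δ+…+δ^5 ≥ 5/4.
At δ = 2/3: δ+…+δ^5 = 1.7366 ≥ 1.2500.
So cooperation is sustainable.

No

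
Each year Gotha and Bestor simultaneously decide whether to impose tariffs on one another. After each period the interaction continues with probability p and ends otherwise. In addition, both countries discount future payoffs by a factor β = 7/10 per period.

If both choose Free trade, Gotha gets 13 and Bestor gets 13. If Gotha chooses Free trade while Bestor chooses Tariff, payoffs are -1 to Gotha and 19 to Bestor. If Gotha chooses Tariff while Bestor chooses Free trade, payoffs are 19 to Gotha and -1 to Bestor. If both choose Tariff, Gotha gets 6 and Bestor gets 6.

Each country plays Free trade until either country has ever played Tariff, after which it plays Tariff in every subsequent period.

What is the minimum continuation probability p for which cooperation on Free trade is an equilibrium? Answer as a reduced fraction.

Expected continuation weight on next period's payoff is β·p = 7/10·p, which plays the role of the discount factor.
Cooperation requires 7/10·p ≥ (19−13)/(19−6) = 6/13, hence p ≥ 60/91.

60/91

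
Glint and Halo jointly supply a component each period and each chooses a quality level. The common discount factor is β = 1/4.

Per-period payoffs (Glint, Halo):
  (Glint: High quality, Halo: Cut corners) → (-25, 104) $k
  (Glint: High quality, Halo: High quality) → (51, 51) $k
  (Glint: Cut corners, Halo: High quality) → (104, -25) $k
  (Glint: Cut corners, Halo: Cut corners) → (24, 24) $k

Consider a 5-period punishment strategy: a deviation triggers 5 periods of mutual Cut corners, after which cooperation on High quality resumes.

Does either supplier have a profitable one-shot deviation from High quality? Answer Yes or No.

IC: β+…+β^5 ≥ (104−51)/(51−24) = 53/27.
At β = 1/4: partial sum = 0.3330 < 1.9630. Cooperation not sustainable.

Yes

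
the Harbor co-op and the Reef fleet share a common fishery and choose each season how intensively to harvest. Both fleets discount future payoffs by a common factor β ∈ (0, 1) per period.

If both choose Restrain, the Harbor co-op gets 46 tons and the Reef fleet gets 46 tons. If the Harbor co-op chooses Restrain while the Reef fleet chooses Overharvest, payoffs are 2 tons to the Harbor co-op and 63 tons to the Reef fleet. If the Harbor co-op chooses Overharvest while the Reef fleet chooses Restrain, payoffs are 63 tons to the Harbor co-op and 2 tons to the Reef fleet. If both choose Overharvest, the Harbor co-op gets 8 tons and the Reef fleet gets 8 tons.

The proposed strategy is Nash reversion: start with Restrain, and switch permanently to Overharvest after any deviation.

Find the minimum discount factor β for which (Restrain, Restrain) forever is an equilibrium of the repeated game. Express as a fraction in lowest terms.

Cooperation forever yields 46 each period: 46/(1−β).
Deviating yields 63 once, then 8 forever: 63 + 8β/(1−β).
No profitable deviation requires 46/(1−β) ≥ 63 + 8β/(1−β).
Multiplying by (1−β): 46 ≥ 63(1−β) + 8β = 63 − 55β.
So 55β ≥ 17, i.e. β ≥ 17/55.

17/55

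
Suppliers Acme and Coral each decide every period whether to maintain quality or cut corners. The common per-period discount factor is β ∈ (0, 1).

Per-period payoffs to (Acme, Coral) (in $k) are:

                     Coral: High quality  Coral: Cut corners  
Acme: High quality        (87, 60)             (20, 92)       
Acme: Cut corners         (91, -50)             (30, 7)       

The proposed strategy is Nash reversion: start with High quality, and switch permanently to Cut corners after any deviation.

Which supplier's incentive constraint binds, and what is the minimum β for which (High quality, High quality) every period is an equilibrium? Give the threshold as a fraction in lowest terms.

Acme: cooperation gives 87 each period; deviation gives 91 once then 30 forever.
  87/(1−β) ≥ 91 + 30β/(1−β) ⇒ β ≥ 4/61.
Coral: cooperation gives 60 each period; deviation gives 92 once then 7 forever.
  β ≥ 32/85.
Both must hold, so the binding constraint is Coral's: β ≥ 32/85.

Coral; β ≥ 32/85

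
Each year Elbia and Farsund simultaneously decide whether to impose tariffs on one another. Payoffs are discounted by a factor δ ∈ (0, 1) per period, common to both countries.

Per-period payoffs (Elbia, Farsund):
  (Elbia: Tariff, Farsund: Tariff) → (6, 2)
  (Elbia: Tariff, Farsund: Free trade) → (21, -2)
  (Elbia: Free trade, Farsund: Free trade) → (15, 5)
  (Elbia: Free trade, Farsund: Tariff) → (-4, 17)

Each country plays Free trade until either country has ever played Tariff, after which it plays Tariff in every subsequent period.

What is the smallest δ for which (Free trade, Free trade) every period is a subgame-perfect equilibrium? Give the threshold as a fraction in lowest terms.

4/5

For Elbia: deviation gain 21−15 = 6, per-period punishment loss 15−6 = 9. IC gives δ ≥ 6/15 = 2/5.
For Farsund: gain 12, loss 3 per period, so δ ≥ 12/15 = 4/5.
The tighter constraint is Farsund's, so cooperation needs δ ≥ 4/5.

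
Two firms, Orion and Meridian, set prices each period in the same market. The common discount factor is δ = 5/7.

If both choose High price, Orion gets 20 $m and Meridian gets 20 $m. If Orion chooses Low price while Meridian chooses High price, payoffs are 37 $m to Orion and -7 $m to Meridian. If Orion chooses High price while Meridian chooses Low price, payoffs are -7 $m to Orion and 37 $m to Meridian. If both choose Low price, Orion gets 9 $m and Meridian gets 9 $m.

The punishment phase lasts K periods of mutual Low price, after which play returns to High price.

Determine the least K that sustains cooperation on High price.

3

IC: δ(1−δ^K)/(1−δ) ≥ (37−20)/(20−9) = 17/11.
With δ = 5/7: need 1 − δ^K ≥ 17/11·(1−5/7)/(5/7), i.e. δ^K ≤ 0.3818.
Since (5/7)^2 = 0.5102 and (5/7)^3 = 0.3644, the smallest such K is 3.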